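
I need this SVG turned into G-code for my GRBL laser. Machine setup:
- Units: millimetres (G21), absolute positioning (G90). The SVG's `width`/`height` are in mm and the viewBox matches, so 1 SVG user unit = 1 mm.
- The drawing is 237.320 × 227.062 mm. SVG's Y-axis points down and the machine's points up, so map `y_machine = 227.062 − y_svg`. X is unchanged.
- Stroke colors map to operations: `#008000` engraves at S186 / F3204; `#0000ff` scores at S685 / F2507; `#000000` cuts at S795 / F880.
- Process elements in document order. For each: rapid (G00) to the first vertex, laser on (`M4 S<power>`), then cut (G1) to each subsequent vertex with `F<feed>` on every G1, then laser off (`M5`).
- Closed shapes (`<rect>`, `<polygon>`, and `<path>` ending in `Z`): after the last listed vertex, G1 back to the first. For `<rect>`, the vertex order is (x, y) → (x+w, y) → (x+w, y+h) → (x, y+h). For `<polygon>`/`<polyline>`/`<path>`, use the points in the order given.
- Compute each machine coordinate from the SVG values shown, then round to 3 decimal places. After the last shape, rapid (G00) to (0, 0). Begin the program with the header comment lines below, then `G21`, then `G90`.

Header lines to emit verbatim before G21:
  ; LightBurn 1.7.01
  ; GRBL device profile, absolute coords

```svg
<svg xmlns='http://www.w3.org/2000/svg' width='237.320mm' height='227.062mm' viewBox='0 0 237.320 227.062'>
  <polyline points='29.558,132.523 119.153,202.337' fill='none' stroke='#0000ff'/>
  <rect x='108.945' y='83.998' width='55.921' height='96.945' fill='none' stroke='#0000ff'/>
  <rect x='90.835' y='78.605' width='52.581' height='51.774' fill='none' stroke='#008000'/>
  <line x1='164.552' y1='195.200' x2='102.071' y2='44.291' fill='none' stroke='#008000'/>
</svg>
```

; LightBurn 1.7.01
; GRBL device profile, absolute coords
G21
G90
G00 X29.558 Y94.539
M4 S685
G1 X119.153 Y24.725 F2507
M5
G00 X108.945 Y143.064
M4 S685
G1 X164.866 Y143.064 F2507
G1 X164.866 Y46.119 F2507
G1 X108.945 Y46.119 F2507
G1 X108.945 Y143.064 F2507
M5
G00 X90.835 Y148.457
M4 S186
G1 X143.416 Y148.457 F3204
G1 X143.416 Y96.683 F3204
G1 X90.835 Y96.683 F3204
G1 X90.835 Y148.457 F3204
M5
G00 X164.552 Y31.862
M4 S186
G1 X102.071 Y182.771 F3204
M5
G00 X0.000 Y0.000

viewBox `0 0 237.320 227.062` with mm width/height → 1 unit = 1 mm. Flip: y_m = 227.062 − y_svg.

**Shape 1** — `<polyline>` line segment, stroke `#0000ff` → score (S685, F2507). Machine vertices: (29.558,94.539) → (119.153,24.725). Open path.

**Shape 2** — `<rect>` rectangle, stroke `#0000ff` → score (S685, F2507). Machine vertices: (108.945,143.064) → (164.866,143.064) → (164.866,46.119) → (108.945,46.119) → (108.945,143.064). Closed: final G1 returns to the first vertex.

**Shape 3** — `<rect>` rectangle, stroke `#008000` → engrave (S186, F3204). Machine vertices: (90.835,148.457) → (143.416,148.457) → (143.416,96.683) → (90.835,96.683) → (90.835,148.457). Closed: final G1 returns to the first vertex.

**Shape 4** — `<line>` line segment, stroke `#008000` → engrave (S186, F3204). Machine vertices: (164.552,31.862) → (102.071,182.771). Open path.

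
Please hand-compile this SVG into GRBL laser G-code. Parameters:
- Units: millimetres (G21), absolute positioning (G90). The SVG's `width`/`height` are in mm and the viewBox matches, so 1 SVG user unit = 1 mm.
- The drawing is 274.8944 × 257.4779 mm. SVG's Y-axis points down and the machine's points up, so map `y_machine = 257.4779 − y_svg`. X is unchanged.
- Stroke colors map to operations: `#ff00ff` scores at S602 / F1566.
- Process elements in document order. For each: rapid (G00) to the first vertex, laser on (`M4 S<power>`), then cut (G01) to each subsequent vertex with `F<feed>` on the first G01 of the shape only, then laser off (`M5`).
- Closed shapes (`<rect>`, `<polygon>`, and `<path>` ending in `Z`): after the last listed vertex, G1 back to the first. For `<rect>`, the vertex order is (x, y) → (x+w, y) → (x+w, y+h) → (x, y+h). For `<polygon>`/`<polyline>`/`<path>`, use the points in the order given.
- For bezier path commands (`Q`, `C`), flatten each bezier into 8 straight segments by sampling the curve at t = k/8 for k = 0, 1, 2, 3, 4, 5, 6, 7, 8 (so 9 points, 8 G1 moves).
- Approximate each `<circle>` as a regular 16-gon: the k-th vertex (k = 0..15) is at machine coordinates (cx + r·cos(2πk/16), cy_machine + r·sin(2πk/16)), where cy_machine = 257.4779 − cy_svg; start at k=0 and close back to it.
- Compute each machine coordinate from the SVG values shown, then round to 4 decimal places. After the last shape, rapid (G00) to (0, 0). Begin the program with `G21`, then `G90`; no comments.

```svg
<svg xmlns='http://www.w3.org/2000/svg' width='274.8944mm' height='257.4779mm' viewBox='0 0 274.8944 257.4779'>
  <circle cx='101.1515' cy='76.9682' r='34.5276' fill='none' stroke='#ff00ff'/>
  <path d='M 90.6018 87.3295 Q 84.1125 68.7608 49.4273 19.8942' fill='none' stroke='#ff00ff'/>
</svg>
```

G21
G90
G00 X135.6791 Y180.5097
M4 S602
G01 X133.0508 Y193.7228 F1566
G01 X125.5662 Y204.9244
G01 X114.3646 Y212.4090
G01 X101.1515 Y215.0373
G01 X87.9384 Y212.4090
G01 X76.7368 Y204.9244
G01 X69.2522 Y193.7228
G01 X66.6239 Y180.5097
G01 X69.2522 Y167.2966
G01 X76.7368 Y156.0950
G01 X87.9384 Y148.6104
G01 X101.1515 Y145.9821
G01 X114.3646 Y148.6104
G01 X125.5662 Y156.0950
G01 X133.0508 Y167.2966
G01 X135.6791 Y180.5097
M5
G00 X90.6018 Y170.1484
M4 S602
G01 X88.5389 Y175.2640 F1566
G01 X85.5949 Y181.3264
G01 X81.7698 Y188.3356
G01 X77.0635 Y196.2916
G01 X71.4762 Y205.1944
G01 X65.0077 Y215.0440
G01 X57.6580 Y225.8405
G01 X49.4273 Y237.5837
M5
G00 X0.0000 Y0.0000

1 u = 1 mm; y_m = 257.4779 − y.

[1] `<circle>` circle, #ff00ff→score S602 F1566: (135.6791,180.5097) → (133.0508,193.7228) → (125.5662,204.9244) → (114.3646,212.4090) → (101.1515,215.0373) → (87.9384,212.4090) → (76.7368,204.9244) → (69.2522,193.7228) → (66.6239,180.5097) → (69.2522,167.2966) → (76.7368,156.0950) → (87.9384,148.6104) → (101.1515,145.9821) → (114.3646,148.6104) → (125.5662,156.0950) → (133.0508,167.2966) → (135.6791,180.5097) (closed)

[2] `<path>` quadratic bezier, #ff00ff→score S602 F1566: (90.6018,170.1484) → (88.5389,175.2640) → (85.5949,181.3264) → (81.7698,188.3356) → (77.0635,196.2916) → (71.4762,205.1944) → (65.0077,215.0440) → (57.6580,225.8405) → (49.4273,237.5837)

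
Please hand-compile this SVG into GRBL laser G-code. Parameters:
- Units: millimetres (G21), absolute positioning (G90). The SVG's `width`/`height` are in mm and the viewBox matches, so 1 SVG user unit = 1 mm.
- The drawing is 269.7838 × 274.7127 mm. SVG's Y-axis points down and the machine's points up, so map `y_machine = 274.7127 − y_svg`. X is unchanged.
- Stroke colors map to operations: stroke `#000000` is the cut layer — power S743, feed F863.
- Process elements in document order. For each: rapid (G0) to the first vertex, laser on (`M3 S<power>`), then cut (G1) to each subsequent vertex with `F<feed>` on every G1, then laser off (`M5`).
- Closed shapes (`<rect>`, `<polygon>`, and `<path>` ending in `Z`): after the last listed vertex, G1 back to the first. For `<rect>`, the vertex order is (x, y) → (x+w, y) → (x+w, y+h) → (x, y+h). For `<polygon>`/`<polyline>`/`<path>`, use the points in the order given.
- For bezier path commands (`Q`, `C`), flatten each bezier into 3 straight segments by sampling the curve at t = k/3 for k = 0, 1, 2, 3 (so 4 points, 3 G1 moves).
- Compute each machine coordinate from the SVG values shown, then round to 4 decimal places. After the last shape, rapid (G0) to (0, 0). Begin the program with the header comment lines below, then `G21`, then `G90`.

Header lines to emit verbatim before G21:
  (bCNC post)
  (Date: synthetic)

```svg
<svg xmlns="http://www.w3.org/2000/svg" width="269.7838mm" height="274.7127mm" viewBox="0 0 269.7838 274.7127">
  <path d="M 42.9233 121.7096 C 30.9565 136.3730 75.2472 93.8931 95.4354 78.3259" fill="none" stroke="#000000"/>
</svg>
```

viewBox `0 0 269.7838 274.7127` with mm width/height → 1 unit = 1 mm. Flip: y_m = 274.7127 − y_svg.

**Shape 1** — `<path>` cubic bezier, stroke `#000000` → cut (S743, F863). Control points (SVG): P0=(42.9233,121.7096), P1=(30.9565,136.3730), P2=(75.2472,93.8931), P3=(95.4354,78.3259); sampled at t=k/3. Machine vertices: (42.9233,153.0031) → (46.7327,154.2743) → (70.1893,174.9619) → (95.4354,196.3868). Open path.

(bCNC post)
(Date: synthetic)
G21
G90
G0 X42.9233 Y153.0031
M3 S743
G1 X46.7327 Y154.2743 F863
G1 X70.1893 Y174.9619 F863
G1 X95.4354 Y196.3868 F863
M5
G0 X0.0000 Y0.0000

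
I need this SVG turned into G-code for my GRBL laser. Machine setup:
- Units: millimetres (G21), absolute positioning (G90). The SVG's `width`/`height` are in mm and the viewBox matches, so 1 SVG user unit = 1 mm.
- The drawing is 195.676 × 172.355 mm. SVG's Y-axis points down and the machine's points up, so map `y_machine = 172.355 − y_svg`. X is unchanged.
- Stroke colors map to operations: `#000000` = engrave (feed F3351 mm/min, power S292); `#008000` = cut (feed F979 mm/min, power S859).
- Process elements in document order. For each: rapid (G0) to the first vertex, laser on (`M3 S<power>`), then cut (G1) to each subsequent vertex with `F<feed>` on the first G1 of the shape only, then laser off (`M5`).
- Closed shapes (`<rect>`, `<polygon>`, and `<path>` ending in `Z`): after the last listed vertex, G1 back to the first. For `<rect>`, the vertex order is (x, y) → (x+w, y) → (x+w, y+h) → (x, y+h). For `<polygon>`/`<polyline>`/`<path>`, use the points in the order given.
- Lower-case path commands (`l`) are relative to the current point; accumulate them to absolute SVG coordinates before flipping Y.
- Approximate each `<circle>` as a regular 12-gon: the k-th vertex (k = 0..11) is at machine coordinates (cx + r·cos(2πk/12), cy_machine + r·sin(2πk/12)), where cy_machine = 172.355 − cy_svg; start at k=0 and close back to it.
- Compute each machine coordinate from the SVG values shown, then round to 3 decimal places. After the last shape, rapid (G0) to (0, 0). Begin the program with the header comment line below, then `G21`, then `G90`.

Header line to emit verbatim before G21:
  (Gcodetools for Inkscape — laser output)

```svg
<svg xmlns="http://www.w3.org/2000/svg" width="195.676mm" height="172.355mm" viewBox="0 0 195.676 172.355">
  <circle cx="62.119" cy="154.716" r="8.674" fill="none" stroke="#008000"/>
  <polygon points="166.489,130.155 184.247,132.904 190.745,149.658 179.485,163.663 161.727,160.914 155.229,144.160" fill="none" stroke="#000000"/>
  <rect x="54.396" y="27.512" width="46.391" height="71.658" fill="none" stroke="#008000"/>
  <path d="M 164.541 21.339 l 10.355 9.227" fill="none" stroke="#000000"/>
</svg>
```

(Gcodetools for Inkscape — laser output)
G21
G90
G0 X70.793 Y17.639
M3 S859
G1 X69.631 Y21.976 F979
G1 X66.456 Y25.151
G1 X62.119 Y26.313
G1 X57.782 Y25.151
G1 X54.607 Y21.976
G1 X53.445 Y17.639
G1 X54.607 Y13.302
G1 X57.782 Y10.127
G1 X62.119 Y8.965
G1 X66.456 Y10.127
G1 X69.631 Y13.302
G1 X70.793 Y17.639
M5
G0 X166.489 Y42.200
M3 S292
G1 X184.247 Y39.451 F3351
G1 X190.745 Y22.697
G1 X179.485 Y8.692
G1 X161.727 Y11.441
G1 X155.229 Y28.195
G1 X166.489 Y42.200
M5
G0 X54.396 Y144.843
M3 S859
G1 X100.787 Y144.843 F979
G1 X100.787 Y73.185
G1 X54.396 Y73.185
G1 X54.396 Y144.843
M5
G0 X164.541 Y151.016
M3 S292
G1 X174.896 Y141.789 F3351
M5
G0 X0.000 Y0.000

viewBox `0 0 195.676 172.355` with mm width/height → 1 unit = 1 mm. Flip: y_m = 172.355 − y_svg.

**Shape 1** — `<circle>` circle, stroke `#008000` → cut (S859, F979). Machine vertices: (70.793,17.639) → (69.631,21.976) → (66.456,25.151) → (62.119,26.313) → (57.782,25.151) → (54.607,21.976) → (53.445,17.639) → (54.607,13.302) → (57.782,10.127) → (62.119,8.965) → (66.456,10.127) → (69.631,13.302) → (70.793,17.639). Closed: final G1 returns to the first vertex.

**Shape 2** — `<polygon>` regular polygon, stroke `#000000` → engrave (S292, F3351). Machine vertices: (166.489,42.200) → (184.247,39.451) → (190.745,22.697) → (179.485,8.692) → (161.727,11.441) → (155.229,28.195) → (166.489,42.200). Closed: final G1 returns to the first vertex.

**Shape 3** — `<rect>` rectangle, stroke `#008000` → cut (S859, F979). Machine vertices: (54.396,144.843) → (100.787,144.843) → (100.787,73.185) → (54.396,73.185) → (54.396,144.843). Closed: final G1 returns to the first vertex.

**Shape 4** — `<path>` line segment, stroke `#000000` → engrave (S292, F3351). Machine vertices: (164.541,151.016) → (174.896,141.789). Open path.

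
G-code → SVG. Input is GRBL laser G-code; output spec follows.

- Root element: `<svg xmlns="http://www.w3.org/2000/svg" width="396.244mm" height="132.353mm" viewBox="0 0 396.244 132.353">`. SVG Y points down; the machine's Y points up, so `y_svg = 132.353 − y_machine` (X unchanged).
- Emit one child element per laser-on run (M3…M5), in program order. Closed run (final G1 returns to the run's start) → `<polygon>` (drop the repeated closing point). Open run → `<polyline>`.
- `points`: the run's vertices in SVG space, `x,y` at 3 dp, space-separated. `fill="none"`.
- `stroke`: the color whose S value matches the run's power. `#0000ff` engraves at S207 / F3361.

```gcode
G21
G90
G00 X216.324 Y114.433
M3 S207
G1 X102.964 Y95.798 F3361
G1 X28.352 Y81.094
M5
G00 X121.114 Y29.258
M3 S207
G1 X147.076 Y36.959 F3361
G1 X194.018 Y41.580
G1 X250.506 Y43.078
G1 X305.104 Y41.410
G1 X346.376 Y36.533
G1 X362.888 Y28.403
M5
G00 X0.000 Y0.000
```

y_svg = 132.353 − y_m. Every run uses S207, so all elements get stroke `#0000ff` (engrave).

[1] open run; points: 216.324,17.920 102.964,36.555 28.352,51.259

[2] open run; points: 121.114,103.095 147.076,95.394 194.018,90.773 250.506,89.275 305.104,90.943 346.376,95.820 362.888,103.950

<svg xmlns="http://www.w3.org/2000/svg" width="396.244mm" height="132.353mm" viewBox="0 0 396.244 132.353">
  <polyline points="216.324,17.920 102.964,36.555 28.352,51.259" fill="none" stroke="#0000ff"/>
  <polyline points="121.114,103.095 147.076,95.394 194.018,90.773 250.506,89.275 305.104,90.943 346.376,95.820 362.888,103.950" fill="none" stroke="#0000ff"/>
</svg>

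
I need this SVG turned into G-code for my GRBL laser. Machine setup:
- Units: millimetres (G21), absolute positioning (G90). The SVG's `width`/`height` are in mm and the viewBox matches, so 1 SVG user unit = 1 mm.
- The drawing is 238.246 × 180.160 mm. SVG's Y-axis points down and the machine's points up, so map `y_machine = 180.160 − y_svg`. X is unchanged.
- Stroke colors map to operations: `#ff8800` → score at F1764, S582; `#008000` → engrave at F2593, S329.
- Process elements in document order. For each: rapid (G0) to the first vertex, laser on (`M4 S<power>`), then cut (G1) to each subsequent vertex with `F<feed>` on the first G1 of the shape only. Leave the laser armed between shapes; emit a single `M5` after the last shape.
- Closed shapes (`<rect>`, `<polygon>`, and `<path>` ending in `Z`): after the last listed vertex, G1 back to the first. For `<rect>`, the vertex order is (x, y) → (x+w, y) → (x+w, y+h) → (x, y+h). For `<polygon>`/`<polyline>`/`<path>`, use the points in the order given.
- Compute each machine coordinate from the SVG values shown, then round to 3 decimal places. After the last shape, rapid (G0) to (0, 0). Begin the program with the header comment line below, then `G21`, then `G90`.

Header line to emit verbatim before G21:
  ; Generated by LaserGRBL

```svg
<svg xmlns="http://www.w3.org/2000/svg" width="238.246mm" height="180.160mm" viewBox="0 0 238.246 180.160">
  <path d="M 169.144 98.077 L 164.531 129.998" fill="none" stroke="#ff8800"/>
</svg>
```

; Generated by LaserGRBL
G21
G90
G0 X169.144 Y82.083
M4 S582
G1 X164.531 Y50.162 F1764
M5
G0 X0.000 Y0.000

viewBox `0 0 238.246 180.160` with mm width/height → 1 unit = 1 mm. Flip: y_m = 180.160 − y_svg.

**Shape 1** — `<path>` line segment, stroke `#ff8800` → score (S582, F1764). Machine vertices: (169.144,82.083) → (164.531,50.162). Open path.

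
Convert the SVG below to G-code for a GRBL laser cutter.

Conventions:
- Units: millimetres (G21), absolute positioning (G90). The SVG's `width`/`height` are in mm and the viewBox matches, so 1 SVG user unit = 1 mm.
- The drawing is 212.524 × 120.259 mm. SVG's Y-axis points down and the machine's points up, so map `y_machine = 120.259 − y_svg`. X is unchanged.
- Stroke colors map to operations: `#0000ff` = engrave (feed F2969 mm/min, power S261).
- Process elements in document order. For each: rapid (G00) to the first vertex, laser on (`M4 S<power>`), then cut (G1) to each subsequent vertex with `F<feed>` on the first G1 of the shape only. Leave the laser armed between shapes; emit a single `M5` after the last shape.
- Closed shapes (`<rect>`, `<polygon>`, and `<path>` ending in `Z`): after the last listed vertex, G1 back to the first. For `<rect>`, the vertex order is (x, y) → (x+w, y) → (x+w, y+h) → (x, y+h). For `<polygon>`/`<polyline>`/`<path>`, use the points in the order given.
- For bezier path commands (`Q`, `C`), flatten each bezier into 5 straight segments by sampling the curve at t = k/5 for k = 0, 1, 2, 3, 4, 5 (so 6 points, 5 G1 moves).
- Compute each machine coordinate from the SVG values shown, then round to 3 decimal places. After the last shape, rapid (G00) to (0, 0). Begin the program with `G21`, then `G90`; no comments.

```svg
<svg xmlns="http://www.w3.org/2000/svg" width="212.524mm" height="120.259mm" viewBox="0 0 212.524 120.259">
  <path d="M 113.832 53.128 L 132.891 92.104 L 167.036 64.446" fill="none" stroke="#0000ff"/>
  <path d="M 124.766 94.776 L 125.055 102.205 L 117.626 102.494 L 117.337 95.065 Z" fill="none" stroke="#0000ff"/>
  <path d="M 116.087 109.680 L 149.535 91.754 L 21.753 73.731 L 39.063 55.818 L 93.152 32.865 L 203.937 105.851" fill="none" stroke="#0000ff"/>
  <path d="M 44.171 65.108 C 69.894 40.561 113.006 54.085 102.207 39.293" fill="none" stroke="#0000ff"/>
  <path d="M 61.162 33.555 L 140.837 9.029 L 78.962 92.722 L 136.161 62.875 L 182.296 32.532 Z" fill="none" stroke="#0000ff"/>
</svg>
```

viewBox `0 0 212.524 120.259` with mm width/height → 1 unit = 1 mm. Flip: y_m = 120.259 − y_svg.

**Shape 1** — `<path>` open polyline, stroke `#0000ff` → engrave (S261, F2969). Machine vertices: (113.832,67.131) → (132.891,28.155) → (167.036,55.813). Open path.

**Shape 2** — `<path>` regular polygon, stroke `#0000ff` → engrave (S261, F2969). Machine vertices: (124.766,25.483) → (125.055,18.054) → (117.626,17.765) → (117.337,25.194) → (124.766,25.483). Closed: final G1 returns to the first vertex.

**Shape 3** — `<path>` open polyline, stroke `#0000ff` → engrave (S261, F2969). Machine vertices: (116.087,10.579) → (149.535,28.505) → (21.753,46.528) → (39.063,64.441) → (93.152,87.394) → (203.937,14.408). Open path.

**Shape 4** — `<path>` cubic bezier, stroke `#0000ff` → engrave (S261, F2969). Control points (SVG): P0=(44.171,65.108), P1=(69.894,40.561), P2=(113.006,54.085), P3=(102.207,39.293); sampled at t=k/5. Machine vertices: (44.171,55.151) → (61.121,65.842) → (78.822,70.582) → (93.852,72.559) → (102.787,74.958) → (102.207,80.966). Open path.

**Shape 5** — `<path>` closed polygon, stroke `#0000ff` → engrave (S261, F2969). Machine vertices: (61.162,86.704) → (140.837,111.230) → (78.962,27.537) → (136.161,57.384) → (182.296,87.727) → (61.162,86.704). Closed: final G1 returns to the first vertex.

G21
G90
G00 X113.832 Y67.131
M4 S261
G1 X132.891 Y28.155 F2969
G1 X167.036 Y55.813
G00 X124.766 Y25.483
M4 S261
G1 X125.055 Y18.054 F2969
G1 X117.626 Y17.765
G1 X117.337 Y25.194
G1 X124.766 Y25.483
G00 X116.087 Y10.579
M4 S261
G1 X149.535 Y28.505 F2969
G1 X21.753 Y46.528
G1 X39.063 Y64.441
G1 X93.152 Y87.394
G1 X203.937 Y14.408
G00 X44.171 Y55.151
M4 S261
G1 X61.121 Y65.842 F2969
G1 X78.822 Y70.582
G1 X93.852 Y72.559
G1 X102.787 Y74.958
G1 X102.207 Y80.966
G00 X61.162 Y86.704
M4 S261
G1 X140.837 Y111.230 F2969
G1 X78.962 Y27.537
G1 X136.161 Y57.384
G1 X182.296 Y87.727
G1 X61.162 Y86.704
M5
G00 X0.000 Y0.000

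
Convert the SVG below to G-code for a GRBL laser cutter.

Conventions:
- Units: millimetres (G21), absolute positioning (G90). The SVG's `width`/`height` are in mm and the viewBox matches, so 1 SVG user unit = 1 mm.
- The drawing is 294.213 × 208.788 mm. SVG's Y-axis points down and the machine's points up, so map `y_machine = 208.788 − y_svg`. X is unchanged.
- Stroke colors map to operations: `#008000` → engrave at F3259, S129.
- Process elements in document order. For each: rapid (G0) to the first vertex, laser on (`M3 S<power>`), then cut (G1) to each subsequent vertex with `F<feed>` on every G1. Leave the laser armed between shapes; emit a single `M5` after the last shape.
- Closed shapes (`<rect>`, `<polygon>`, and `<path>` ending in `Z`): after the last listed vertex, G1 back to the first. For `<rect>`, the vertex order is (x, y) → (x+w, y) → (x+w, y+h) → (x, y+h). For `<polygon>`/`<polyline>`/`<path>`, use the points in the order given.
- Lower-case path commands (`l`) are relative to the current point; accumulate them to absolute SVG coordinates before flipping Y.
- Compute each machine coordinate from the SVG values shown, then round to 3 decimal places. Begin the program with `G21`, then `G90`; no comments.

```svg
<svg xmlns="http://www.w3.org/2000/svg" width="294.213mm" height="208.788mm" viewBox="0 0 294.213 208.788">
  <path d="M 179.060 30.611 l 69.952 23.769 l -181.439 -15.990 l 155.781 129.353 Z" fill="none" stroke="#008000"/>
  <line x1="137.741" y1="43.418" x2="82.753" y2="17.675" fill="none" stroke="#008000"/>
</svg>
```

G21
G90
G0 X179.060 Y178.177
M3 S129
G1 X249.012 Y154.408 F3259
G1 X67.573 Y170.398 F3259
G1 X223.354 Y41.045 F3259
G1 X179.060 Y178.177 F3259
G0 X137.741 Y165.370
M3 S129
G1 X82.753 Y191.113 F3259
M5

1 u = 1 mm; y_m = 208.788 − y.

[1] `<path>` closed polygon, #008000→engrave S129 F3259: (179.060,178.177) → (249.012,154.408) → (67.573,170.398) → (223.354,41.045) → (179.060,178.177) (closed)

[2] `<line>` line segment, #008000→engrave S129 F3259: (137.741,165.370) → (82.753,191.113)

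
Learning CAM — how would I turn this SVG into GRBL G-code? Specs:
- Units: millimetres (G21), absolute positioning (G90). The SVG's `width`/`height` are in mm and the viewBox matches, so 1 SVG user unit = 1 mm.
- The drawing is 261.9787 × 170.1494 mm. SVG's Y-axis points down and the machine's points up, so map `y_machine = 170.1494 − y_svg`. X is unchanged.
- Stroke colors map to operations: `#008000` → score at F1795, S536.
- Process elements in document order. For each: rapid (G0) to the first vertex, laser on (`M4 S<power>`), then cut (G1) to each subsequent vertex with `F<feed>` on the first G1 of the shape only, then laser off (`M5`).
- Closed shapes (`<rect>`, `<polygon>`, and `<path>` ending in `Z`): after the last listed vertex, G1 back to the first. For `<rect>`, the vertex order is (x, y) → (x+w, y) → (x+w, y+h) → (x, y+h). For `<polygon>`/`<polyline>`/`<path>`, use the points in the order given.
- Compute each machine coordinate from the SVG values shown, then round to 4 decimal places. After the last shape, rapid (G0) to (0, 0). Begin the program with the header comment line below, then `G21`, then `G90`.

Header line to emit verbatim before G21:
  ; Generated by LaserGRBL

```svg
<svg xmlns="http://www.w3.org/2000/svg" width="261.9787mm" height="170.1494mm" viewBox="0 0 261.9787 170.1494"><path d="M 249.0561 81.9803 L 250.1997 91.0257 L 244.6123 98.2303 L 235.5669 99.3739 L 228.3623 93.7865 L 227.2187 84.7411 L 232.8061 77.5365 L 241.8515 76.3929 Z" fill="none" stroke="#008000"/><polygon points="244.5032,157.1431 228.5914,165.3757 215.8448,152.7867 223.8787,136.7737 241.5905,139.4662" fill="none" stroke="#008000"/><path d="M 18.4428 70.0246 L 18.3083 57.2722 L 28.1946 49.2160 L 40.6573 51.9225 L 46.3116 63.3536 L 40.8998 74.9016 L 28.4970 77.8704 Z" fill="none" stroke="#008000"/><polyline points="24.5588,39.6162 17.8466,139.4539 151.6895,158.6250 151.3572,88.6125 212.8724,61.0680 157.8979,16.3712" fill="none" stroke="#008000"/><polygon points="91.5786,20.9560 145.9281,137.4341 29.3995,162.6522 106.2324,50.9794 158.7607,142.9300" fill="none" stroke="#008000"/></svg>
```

; Generated by LaserGRBL
G21
G90
G0 X249.0561 Y88.1691
M4 S536
G1 X250.1997 Y79.1237 F1795
G1 X244.6123 Y71.9191
G1 X235.5669 Y70.7755
G1 X228.3623 Y76.3629
G1 X227.2187 Y85.4083
G1 X232.8061 Y92.6129
G1 X241.8515 Y93.7565
G1 X249.0561 Y88.1691
M5
G0 X244.5032 Y13.0063
M4 S536
G1 X228.5914 Y4.7737 F1795
G1 X215.8448 Y17.3627
G1 X223.8787 Y33.3757
G1 X241.5905 Y30.6832
G1 X244.5032 Y13.0063
M5
G0 X18.4428 Y100.1248
M4 S536
G1 X18.3083 Y112.8772 F1795
G1 X28.1946 Y120.9334
G1 X40.6573 Y118.2269
G1 X46.3116 Y106.7958
G1 X40.8998 Y95.2478
G1 X28.4970 Y92.2790
G1 X18.4428 Y100.1248
M5
G0 X24.5588 Y130.5332
M4 S536
G1 X17.8466 Y30.6955 F1795
G1 X151.6895 Y11.5244
G1 X151.3572 Y81.5369
G1 X212.8724 Y109.0814
G1 X157.8979 Y153.7782
M5
G0 X91.5786 Y149.1934
M4 S536
G1 X145.9281 Y32.7153 F1795
G1 X29.3995 Y7.4972
G1 X106.2324 Y119.1700
G1 X158.7607 Y27.2194
G1 X91.5786 Y149.1934
M5
G0 X0.0000 Y0.0000

Since the viewBox matches the mm dimensions, user units are millimetres directly. The only transform is the Y-flip y_m = 170.1494 − y_svg.

Shape 1 is a regular polygon drawn with `<path>`. Its stroke #008000 means score at S536, F1795. After flipping Y the toolpath is (249.0561,88.1691) → (250.1997,79.1237) → (244.6123,71.9191) → (235.5669,70.7755) → (228.3623,76.3629) → (227.2187,85.4083) → (232.8061,92.6129) → (241.8515,93.7565) → (249.0561,88.1691), returning to the start.

Shape 2 is a regular polygon drawn with `<polygon>`. Its stroke #008000 means score at S536, F1795. After flipping Y the toolpath is (244.5032,13.0063) → (228.5914,4.7737) → (215.8448,17.3627) → (223.8787,33.3757) → (241.5905,30.6832) → (244.5032,13.0063), returning to the start.

Shape 3 is a regular polygon drawn with `<path>`. Its stroke #008000 means score at S536, F1795. After flipping Y the toolpath is (18.4428,100.1248) → (18.3083,112.8772) → (28.1946,120.9334) → (40.6573,118.2269) → (46.3116,106.7958) → (40.8998,95.2478) → (28.4970,92.2790) → (18.4428,100.1248), returning to the start.

Shape 4 is a open polyline drawn with `<polyline>`. Its stroke #008000 means score at S536, F1795. After flipping Y the toolpath is (24.5588,130.5332) → (17.8466,30.6955) → (151.6895,11.5244) → (151.3572,81.5369) → (212.8724,109.0814) → (157.8979,153.7782).

Shape 5 is a closed polygon drawn with `<polygon>`. Its stroke #008000 means score at S536, F1795. After flipping Y the toolpath is (91.5786,149.1934) → (145.9281,32.7153) → (29.3995,7.4972) → (106.2324,119.1700) → (158.7607,27.2194) → (91.5786,149.1934), returning to the start.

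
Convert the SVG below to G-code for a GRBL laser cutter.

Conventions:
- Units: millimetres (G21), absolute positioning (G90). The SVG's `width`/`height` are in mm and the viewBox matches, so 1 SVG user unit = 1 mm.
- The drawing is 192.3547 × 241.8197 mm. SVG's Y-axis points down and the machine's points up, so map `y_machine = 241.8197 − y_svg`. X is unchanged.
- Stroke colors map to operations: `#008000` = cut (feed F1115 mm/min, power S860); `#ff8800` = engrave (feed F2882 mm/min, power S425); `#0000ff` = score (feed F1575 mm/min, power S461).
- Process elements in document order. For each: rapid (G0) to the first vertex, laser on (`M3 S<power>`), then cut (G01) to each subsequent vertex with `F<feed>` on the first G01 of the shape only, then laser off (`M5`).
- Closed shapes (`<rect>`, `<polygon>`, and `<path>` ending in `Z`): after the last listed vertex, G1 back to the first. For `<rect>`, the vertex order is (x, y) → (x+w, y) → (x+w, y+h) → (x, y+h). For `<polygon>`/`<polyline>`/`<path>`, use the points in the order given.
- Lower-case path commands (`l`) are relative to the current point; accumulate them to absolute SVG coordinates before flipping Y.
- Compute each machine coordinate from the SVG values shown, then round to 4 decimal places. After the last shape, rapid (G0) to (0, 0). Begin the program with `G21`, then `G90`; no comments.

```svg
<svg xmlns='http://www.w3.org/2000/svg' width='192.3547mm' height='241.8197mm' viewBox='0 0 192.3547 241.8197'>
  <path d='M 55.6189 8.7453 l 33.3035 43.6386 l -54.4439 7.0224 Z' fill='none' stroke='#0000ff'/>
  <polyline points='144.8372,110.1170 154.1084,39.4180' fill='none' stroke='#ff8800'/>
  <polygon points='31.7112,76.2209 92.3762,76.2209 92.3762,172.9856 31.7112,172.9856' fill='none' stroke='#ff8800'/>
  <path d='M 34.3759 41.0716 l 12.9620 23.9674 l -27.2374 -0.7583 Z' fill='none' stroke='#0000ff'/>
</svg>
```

G21
G90
G0 X55.6189 Y233.0744
M3 S461
G01 X88.9224 Y189.4358 F1575
G01 X34.4785 Y182.4134
G01 X55.6189 Y233.0744
M5
G0 X144.8372 Y131.7027
M3 S425
G01 X154.1084 Y202.4017 F2882
M5
G0 X31.7112 Y165.5988
M3 S425
G01 X92.3762 Y165.5988 F2882
G01 X92.3762 Y68.8341
G01 X31.7112 Y68.8341
G01 X31.7112 Y165.5988
M5
G0 X34.3759 Y200.7481
M3 S461
G01 X47.3379 Y176.7807 F1575
G01 X20.1005 Y177.5390
G01 X34.3759 Y200.7481
M5
G0 X0.0000 Y0.0000

Since the viewBox matches the mm dimensions, user units are millimetres directly. The only transform is the Y-flip y_m = 241.8197 − y_svg.

Shape 1 is a regular polygon drawn with `<path>`. Its stroke #0000ff means score at S461, F1575. After flipping Y the toolpath is (55.6189,233.0744) → (88.9224,189.4358) → (34.4785,182.4134) → (55.6189,233.0744), returning to the start.

Shape 2 is a line segment drawn with `<polyline>`. Its stroke #ff8800 means engrave at S425, F2882. After flipping Y the toolpath is (144.8372,131.7027) → (154.1084,202.4017).

Shape 3 is a rectangle drawn with `<polygon>`. Its stroke #ff8800 means engrave at S425, F2882. After flipping Y the toolpath is (31.7112,165.5988) → (92.3762,165.5988) → (92.3762,68.8341) → (31.7112,68.8341) → (31.7112,165.5988), returning to the start.

Shape 4 is a regular polygon drawn with `<path>`. Its stroke #0000ff means score at S461, F1575. After flipping Y the toolpath is (34.3759,200.7481) → (47.3379,176.7807) → (20.1005,177.5390) → (34.3759,200.7481), returning to the start.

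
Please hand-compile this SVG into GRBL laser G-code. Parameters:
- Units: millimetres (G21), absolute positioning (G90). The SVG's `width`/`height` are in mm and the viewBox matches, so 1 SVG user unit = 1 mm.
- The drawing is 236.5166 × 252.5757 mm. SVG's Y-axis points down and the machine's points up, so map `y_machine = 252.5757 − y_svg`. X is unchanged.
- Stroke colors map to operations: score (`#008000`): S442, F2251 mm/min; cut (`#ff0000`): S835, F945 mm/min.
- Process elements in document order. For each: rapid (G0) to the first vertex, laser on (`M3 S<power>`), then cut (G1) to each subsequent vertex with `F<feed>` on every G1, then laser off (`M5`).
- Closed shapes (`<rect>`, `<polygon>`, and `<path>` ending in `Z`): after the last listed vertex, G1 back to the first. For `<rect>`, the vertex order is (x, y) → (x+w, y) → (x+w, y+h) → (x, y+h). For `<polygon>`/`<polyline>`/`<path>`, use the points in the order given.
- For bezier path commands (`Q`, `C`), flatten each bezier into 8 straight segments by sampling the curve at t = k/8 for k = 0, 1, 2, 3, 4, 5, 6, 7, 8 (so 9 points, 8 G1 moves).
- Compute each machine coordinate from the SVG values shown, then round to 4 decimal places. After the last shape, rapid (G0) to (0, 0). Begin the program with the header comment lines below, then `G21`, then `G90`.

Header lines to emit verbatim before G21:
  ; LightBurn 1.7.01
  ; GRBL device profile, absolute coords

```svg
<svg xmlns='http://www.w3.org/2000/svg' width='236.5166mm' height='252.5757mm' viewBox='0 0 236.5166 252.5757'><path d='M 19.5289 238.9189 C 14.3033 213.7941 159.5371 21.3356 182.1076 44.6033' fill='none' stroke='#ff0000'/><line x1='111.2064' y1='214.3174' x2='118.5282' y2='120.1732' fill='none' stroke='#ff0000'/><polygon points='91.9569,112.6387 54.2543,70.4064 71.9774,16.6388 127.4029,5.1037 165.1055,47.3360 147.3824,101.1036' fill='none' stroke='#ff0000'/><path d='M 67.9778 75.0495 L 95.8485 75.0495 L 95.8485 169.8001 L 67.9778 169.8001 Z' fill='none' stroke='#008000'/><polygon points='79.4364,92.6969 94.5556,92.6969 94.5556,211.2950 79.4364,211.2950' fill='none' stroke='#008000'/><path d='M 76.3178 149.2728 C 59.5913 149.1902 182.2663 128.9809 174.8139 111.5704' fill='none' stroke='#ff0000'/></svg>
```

; LightBurn 1.7.01
; GRBL device profile, absolute coords
G21
G90
G0 X19.5289 Y13.6568
M3 S835
G1 X24.0886 Y30.1742 F945
G1 X39.5533 Y57.8902 F945
G1 X62.7222 Y92.3157 F945
G1 X90.3947 Y128.9618 F945
G1 X119.3702 Y163.3395 F945
G1 X146.4479 Y190.9598 F945
G1 X168.4273 Y207.3338 F945
G1 X182.1076 Y207.9724 F945
M5
G0 X111.2064 Y38.2583
M3 S835
G1 X118.5282 Y132.4025 F945
M5
G0 X91.9569 Y139.9370
M3 S835
G1 X54.2543 Y182.1693 F945
G1 X71.9774 Y235.9369 F945
G1 X127.4029 Y247.4720 F945
G1 X165.1055 Y205.2397 F945
G1 X147.3824 Y151.4721 F945
G1 X91.9569 Y139.9370 F945
M5
G0 X67.9778 Y177.5262
M3 S442
G1 X95.8485 Y177.5262 F2251
G1 X95.8485 Y82.7756 F2251
G1 X67.9778 Y82.7756 F2251
G1 X67.9778 Y177.5262 F2251
M5
G0 X79.4364 Y159.8788
M3 S442
G1 X94.5556 Y159.8788 F2251
G1 X94.5556 Y41.2807 F2251
G1 X79.4364 Y41.2807 F2251
G1 X79.4364 Y159.8788 F2251
M5
G0 X76.3178 Y103.3029
M3 S835
G1 X76.0534 Y104.2325 F945
G1 X85.6993 Y106.7804 F945
G1 X102.0971 Y110.6778 F945
G1 X122.0881 Y115.6561 F945
G1 X142.5138 Y121.4467 F945
G1 X160.2157 Y127.7809 F945
G1 X172.0353 Y134.3899 F945
G1 X174.8139 Y141.0053 F945
M5
G0 X0.0000 Y0.0000

1 u = 1 mm; y_m = 252.5757 − y.

[1] `<path>` cubic bezier, #ff0000→cut S835 F945: (19.5289,13.6568) → (24.0886,30.1742) → (39.5533,57.8902) → (62.7222,92.3157) → (90.3947,128.9618) → (119.3702,163.3395) → (146.4479,190.9598) → (168.4273,207.3338) → (182.1076,207.9724)

[2] `<line>` line segment, #ff0000→cut S835 F945: (111.2064,38.2583) → (118.5282,132.4025)

[3] `<polygon>` regular polygon, #ff0000→cut S835 F945: (91.9569,139.9370) → (54.2543,182.1693) → (71.9774,235.9369) → (127.4029,247.4720) → (165.1055,205.2397) → (147.3824,151.4721) → (91.9569,139.9370) (closed)

[4] `<path>` rectangle, #008000→score S442 F2251: (67.9778,177.5262) → (95.8485,177.5262) → (95.8485,82.7756) → (67.9778,82.7756) → (67.9778,177.5262) (closed)

[5] `<polygon>` rectangle, #008000→score S442 F2251: (79.4364,159.8788) → (94.5556,159.8788) → (94.5556,41.2807) → (79.4364,41.2807) → (79.4364,159.8788) (closed)

[6] `<path>` cubic bezier, #ff0000→cut S835 F945: (76.3178,103.3029) → (76.0534,104.2325) → (85.6993,106.7804) → (102.0971,110.6778) → (122.0881,115.6561) → (142.5138,121.4467) → (160.2157,127.7809) → (172.0353,134.3899) → (174.8139,141.0053)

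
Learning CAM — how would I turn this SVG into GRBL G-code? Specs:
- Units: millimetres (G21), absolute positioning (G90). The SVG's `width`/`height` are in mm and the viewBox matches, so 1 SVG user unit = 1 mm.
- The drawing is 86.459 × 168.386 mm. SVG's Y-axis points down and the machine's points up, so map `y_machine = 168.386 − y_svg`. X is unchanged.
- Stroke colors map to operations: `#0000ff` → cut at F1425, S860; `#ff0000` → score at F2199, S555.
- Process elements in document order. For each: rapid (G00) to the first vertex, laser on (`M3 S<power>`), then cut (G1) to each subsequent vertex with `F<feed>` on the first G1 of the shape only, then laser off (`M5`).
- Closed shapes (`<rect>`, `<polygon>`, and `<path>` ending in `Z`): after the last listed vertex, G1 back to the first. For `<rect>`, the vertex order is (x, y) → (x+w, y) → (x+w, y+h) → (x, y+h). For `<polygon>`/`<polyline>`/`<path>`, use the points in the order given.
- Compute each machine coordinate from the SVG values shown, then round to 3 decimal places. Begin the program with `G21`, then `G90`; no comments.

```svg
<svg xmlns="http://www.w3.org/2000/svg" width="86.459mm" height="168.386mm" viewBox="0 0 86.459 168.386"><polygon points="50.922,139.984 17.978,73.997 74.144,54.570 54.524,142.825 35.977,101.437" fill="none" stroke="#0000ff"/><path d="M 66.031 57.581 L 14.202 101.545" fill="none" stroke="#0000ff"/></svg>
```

G21
G90
G00 X50.922 Y28.402
M3 S860
G1 X17.978 Y94.389 F1425
G1 X74.144 Y113.816
G1 X54.524 Y25.561
G1 X35.977 Y66.949
G1 X50.922 Y28.402
M5
G00 X66.031 Y110.805
M3 S860
G1 X14.202 Y66.841 F1425
M5

viewBox `0 0 86.459 168.386` with mm width/height → 1 unit = 1 mm. Flip: y_m = 168.386 − y_svg.

**Shape 1** — `<polygon>` closed polygon, stroke `#0000ff` → cut (S860, F1425). Machine vertices: (50.922,28.402) → (17.978,94.389) → (74.144,113.816) → (54.524,25.561) → (35.977,66.949) → (50.922,28.402). Closed: final G1 returns to the first vertex.

**Shape 2** — `<path>` line segment, stroke `#0000ff` → cut (S860, F1425). Machine vertices: (66.031,110.805) → (14.202,66.841). Open path.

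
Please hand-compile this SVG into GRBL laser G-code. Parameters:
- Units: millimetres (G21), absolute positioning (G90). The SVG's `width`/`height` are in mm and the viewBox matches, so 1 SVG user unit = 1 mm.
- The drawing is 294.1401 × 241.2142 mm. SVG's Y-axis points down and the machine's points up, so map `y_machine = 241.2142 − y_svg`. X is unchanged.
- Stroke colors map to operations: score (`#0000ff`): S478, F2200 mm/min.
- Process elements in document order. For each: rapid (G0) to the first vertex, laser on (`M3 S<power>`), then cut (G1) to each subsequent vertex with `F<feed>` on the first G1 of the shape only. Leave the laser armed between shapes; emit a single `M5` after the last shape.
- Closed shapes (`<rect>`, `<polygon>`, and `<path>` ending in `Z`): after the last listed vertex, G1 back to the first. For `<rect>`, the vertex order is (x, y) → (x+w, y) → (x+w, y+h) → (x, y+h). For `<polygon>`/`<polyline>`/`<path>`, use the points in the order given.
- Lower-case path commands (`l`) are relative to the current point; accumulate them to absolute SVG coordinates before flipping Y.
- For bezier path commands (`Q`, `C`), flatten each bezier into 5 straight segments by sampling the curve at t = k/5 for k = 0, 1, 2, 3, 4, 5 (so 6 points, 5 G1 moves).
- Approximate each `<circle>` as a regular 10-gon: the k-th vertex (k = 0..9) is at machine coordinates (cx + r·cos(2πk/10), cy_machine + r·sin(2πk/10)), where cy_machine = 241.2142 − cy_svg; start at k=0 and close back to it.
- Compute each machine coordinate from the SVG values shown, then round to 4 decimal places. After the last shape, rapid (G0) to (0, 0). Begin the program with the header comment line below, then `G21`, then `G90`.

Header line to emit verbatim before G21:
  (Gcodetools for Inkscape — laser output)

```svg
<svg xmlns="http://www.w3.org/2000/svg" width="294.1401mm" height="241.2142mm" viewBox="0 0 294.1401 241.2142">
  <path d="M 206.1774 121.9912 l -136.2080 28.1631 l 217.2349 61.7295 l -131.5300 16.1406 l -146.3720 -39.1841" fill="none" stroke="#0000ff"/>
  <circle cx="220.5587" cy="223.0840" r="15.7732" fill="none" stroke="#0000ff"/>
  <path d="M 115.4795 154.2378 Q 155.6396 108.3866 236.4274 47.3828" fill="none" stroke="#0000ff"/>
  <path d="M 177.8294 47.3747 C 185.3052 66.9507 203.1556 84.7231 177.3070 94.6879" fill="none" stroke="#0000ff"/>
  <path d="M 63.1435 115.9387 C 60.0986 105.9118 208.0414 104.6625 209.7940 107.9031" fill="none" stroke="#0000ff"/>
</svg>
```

1 u = 1 mm; y_m = 241.2142 − y.

[1] `<path>` open polyline, #0000ff→score S478 F2200: (206.1774,119.2230) → (69.9694,91.0599) → (287.2043,29.3304) → (155.6743,13.1898) → (9.3023,52.3739)

[2] `<circle>` circle, #0000ff→score S478 F2200: (236.3319,18.1302) → (233.3195,27.4015) → (225.4329,33.1314) → (215.6845,33.1314) → (207.7979,27.4015) → (204.7855,18.1302) → (207.7979,8.8589) → (215.6845,3.1290) → (225.4329,3.1290) → (233.3195,8.8589) → (236.3319,18.1302) (closed)

[3] `<path>` quadratic bezier, #0000ff→score S478 F2200: (115.4795,86.9764) → (133.1686,105.9230) → (154.1080,126.0818) → (178.2976,147.4528) → (205.7374,170.0360) → (236.4274,193.8314)

[4] `<path>` cubic bezier, #0000ff→score S478 F2200: (177.8294,193.8395) → (183.1272,182.3584) → (188.3195,171.5983) → (190.8105,161.8475) → (188.0049,153.3941) → (177.3070,146.5263)

[5] `<path>` cubic bezier, #0000ff→score S478 F2200: (63.1435,125.2755) → (77.0577,130.2726) → (112.9443,133.3689) → (156.5390,134.7703) → (193.5770,134.6824) → (209.7940,133.3111)

(Gcodetools for Inkscape — laser output)
G21
G90
G0 X206.1774 Y119.2230
M3 S478
G1 X69.9694 Y91.0599 F2200
G1 X287.2043 Y29.3304
G1 X155.6743 Y13.1898
G1 X9.3023 Y52.3739
G0 X236.3319 Y18.1302
M3 S478
G1 X233.3195 Y27.4015 F2200
G1 X225.4329 Y33.1314
G1 X215.6845 Y33.1314
G1 X207.7979 Y27.4015
G1 X204.7855 Y18.1302
G1 X207.7979 Y8.8589
G1 X215.6845 Y3.1290
G1 X225.4329 Y3.1290
G1 X233.3195 Y8.8589
G1 X236.3319 Y18.1302
G0 X115.4795 Y86.9764
M3 S478
G1 X133.1686 Y105.9230 F2200
G1 X154.1080 Y126.0818
G1 X178.2976 Y147.4528
G1 X205.7374 Y170.0360
G1 X236.4274 Y193.8314
G0 X177.8294 Y193.8395
M3 S478
G1 X183.1272 Y182.3584 F2200
G1 X188.3195 Y171.5983
G1 X190.8105 Y161.8475
G1 X188.0049 Y153.3941
G1 X177.3070 Y146.5263
G0 X63.1435 Y125.2755
M3 S478
G1 X77.0577 Y130.2726 F2200
G1 X112.9443 Y133.3689
G1 X156.5390 Y134.7703
G1 X193.5770 Y134.6824
G1 X209.7940 Y133.3111
M5
G0 X0.0000 Y0.0000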